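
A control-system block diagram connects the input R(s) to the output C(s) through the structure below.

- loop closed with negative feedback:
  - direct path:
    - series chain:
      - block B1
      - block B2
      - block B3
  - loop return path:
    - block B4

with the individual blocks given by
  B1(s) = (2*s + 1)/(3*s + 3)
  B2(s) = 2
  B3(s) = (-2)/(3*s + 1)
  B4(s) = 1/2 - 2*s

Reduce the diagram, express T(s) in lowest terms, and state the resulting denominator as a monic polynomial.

Answer: s^2 + 16*s/25 + 1/25

Working:
1. combine B1, B2, B3 in series -> (-8*s - 4)/(9*s^2 + 12*s + 3)
2. feedback reduction of (B1*B2*B3), B4 -> (-8*s - 4)/(25*s^2 + 16*s + 1)
That last expression is T(s), already simplified. Scaling its denominator by 1/25 (the reciprocal of the leading coefficient) yields the monic denominator.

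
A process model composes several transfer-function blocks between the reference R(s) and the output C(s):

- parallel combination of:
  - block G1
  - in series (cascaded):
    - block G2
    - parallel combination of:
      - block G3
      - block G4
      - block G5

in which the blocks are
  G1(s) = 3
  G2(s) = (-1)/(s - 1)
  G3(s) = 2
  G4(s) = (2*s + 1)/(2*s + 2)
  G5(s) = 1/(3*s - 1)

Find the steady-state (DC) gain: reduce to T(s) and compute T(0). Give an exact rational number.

Answer: 9/2

Working:
[1] reduce the parallel group G3, G4, G5 gives (18*s^2 + 11*s - 3)/(6*s^2 + 4*s - 2)
[2] reduce the series chain G2, (G3+G4+G5) gives (-18*s^2 - 11*s + 3)/(6*s^3 - 2*s^2 - 6*s + 2)
[3] combine G1, (G2*(G3+G4+G5)) in parallel gives (18*s^3 - 24*s^2 - 29*s + 9)/(6*s^3 - 2*s^2 - 6*s + 2)
The step-3 result is T(s). Setting s = 0: T(0) = 9/2.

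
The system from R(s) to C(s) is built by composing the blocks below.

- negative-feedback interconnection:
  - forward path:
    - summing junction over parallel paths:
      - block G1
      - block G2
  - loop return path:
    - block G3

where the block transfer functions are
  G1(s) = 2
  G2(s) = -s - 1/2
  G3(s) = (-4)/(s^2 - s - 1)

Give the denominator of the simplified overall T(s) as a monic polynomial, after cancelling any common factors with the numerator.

Reducing step by step:

Step 1: combine G1, G2 in parallel -> 3/2 - s
Step 2: reduce the feedback loop with forward (G1+G2) and return G3 -> (-2*s^3 + 5*s^2 - s - 3)/(2*s^2 + 6*s - 14)
T(s) is the step-2 result (common factors already cancelled). Leading coefficient of the denominator: 2. Divide through by 2 for the monic polynomial.

Answer: s^2 + 3*s - 7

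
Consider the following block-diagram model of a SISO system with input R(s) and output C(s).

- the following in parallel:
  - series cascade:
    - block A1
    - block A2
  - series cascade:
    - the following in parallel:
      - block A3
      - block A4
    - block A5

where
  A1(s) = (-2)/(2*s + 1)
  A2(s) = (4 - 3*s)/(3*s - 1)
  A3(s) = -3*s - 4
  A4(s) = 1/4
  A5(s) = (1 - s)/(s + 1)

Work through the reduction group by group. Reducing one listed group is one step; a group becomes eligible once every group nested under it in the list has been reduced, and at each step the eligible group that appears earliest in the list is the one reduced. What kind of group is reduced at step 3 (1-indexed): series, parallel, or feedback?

Step 1 - multiply A1, A2 (series)
Step 2 - sum the parallel branches A3, A4
Step 3 - series reduction of (A3+A4), A5
Step 4 - sum the parallel branches (A1*A2), ((A3+A4)*A5)
Step 3: series.

Therefore the answer is series.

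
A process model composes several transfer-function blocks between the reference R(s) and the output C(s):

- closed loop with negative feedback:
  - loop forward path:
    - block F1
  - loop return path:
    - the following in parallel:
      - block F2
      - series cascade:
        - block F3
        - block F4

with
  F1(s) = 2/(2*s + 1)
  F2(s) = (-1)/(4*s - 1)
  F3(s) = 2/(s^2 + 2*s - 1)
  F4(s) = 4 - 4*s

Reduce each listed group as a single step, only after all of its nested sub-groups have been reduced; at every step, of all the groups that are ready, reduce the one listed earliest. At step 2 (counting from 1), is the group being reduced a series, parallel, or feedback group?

Step 1: reduce the series chain F3, F4
Step 2: sum the parallel branches F2, (F3*F4)
Step 3: collapse the loop (F1 forward, (F2+(F3*F4)) return)
So the answer for step 2 is parallel.

Hence the answer: parallel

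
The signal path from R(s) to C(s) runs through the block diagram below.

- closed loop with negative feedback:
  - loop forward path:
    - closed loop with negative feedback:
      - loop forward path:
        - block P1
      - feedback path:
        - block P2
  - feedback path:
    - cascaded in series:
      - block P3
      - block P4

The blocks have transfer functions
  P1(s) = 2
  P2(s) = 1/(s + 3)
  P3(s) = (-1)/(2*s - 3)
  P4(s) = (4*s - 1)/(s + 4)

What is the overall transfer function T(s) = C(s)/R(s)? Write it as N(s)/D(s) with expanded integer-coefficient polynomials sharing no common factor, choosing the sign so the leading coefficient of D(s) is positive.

Step 1: close the feedback loop around P1, P2: (2*s + 6)/(s + 5)
Step 2: multiply P3, P4 (series): (1 - 4*s)/(2*s^2 + 5*s - 12)
Step 3: collapse the loop ([P1/(1+P1*P2)] forward, (P3*P4) return), which is the overall transfer function T(s) = C(s)/R(s) in lowest terms

Answer: (4*s^3 + 22*s^2 + 6*s - 72)/(2*s^3 + 7*s^2 - 9*s - 54)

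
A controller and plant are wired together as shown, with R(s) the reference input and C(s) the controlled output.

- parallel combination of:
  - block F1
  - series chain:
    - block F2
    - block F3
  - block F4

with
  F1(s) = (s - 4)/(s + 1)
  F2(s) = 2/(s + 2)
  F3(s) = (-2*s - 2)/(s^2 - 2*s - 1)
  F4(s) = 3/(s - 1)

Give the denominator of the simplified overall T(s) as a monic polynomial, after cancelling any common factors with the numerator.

First reduce the diagram to T(s).

Step 1 - series reduction of F2, F3: (-4*s - 4)/(s^3 - 5*s - 2)
Step 2 - add F1, (F2*F3), F4 (parallel): (s^5 - 2*s^4 - 2*s^3 + 4*s^2 - 27*s - 10)/(s^5 - 6*s^3 - 2*s^2 + 5*s + 2)
The result of step 2 is T(s) in lowest terms. Its denominator already has leading coefficient 1, so it is monic as it stands.

Answer: s^5 - 6*s^3 - 2*s^2 + 5*s + 2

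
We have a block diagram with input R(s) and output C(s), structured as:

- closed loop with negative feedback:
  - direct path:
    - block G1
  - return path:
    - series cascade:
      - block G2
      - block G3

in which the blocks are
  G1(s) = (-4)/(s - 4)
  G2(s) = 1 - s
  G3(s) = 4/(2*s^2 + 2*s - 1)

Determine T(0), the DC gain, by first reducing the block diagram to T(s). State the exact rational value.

Step 1 - multiply G2, G3 (series) -> (4 - 4*s)/(2*s^2 + 2*s - 1)
Step 2 - feedback reduction of G1, (G2*G3) -> (-8*s^2 - 8*s + 4)/(2*s^3 - 6*s^2 + 7*s - 12)
That last expression is T(s); at s = 0 only the constant terms survive, so T(0) = 4/(-12) = -1/3.

Hence the answer: -1/3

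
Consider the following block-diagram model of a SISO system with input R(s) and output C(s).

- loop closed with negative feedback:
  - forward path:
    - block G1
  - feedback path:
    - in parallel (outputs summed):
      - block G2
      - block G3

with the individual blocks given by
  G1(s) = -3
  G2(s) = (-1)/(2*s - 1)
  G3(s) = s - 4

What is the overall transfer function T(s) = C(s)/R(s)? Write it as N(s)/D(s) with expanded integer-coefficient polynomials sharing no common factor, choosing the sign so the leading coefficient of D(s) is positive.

(1) add G2, G3 (parallel) -> (2*s^2 - 9*s + 3)/(2*s - 1)
(2) reduce the feedback loop with forward G1 and return (G2+G3): this yields T(s), and no further normalization is needed

Therefore the answer is (6*s - 3)/(6*s^2 - 29*s + 10).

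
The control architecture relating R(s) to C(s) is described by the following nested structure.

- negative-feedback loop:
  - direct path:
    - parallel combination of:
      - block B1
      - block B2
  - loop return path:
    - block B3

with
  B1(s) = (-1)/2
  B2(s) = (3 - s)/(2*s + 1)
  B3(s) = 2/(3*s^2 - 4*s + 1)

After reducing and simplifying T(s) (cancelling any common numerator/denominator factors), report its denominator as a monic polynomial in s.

[1] combine B1, B2 in parallel: (5 - 4*s)/(4*s + 2)
[2] apply the feedback formula to (B1+B2), B3: (-12*s^3 + 31*s^2 - 24*s + 5)/(12*s^3 - 10*s^2 - 12*s + 12)
T(s) is the step-2 result (common factors already cancelled). Leading coefficient of the denominator: 12. Divide through by 12 for the monic polynomial.

Therefore the answer is s^3 - 5*s^2/6 - s + 1.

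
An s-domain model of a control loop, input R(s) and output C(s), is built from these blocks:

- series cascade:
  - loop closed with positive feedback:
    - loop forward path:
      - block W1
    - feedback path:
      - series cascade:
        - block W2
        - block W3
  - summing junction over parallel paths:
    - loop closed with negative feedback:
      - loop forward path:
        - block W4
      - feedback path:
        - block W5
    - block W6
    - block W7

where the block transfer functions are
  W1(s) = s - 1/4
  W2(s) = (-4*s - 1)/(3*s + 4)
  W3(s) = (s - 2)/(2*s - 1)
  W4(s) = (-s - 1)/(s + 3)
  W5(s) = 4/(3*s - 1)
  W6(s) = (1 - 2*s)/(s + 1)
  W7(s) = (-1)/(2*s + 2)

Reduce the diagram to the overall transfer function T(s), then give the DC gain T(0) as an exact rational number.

Step 1 - series reduction of W2, W3 -> (-4*s^2 + 7*s + 2)/(6*s^2 + 5*s - 4)
Step 2 - reduce the feedback loop with forward W1 and return (W2*W3) -> (24*s^3 + 14*s^2 - 21*s + 4)/(16*s^3 - 8*s^2 + 19*s - 14)
Step 3 - feedback reduction of W4, W5 -> (-3*s^2 - 2*s + 1)/(3*s^2 + 4*s - 7)
Step 4 - parallel reduction of [W4/(1+W4*W5)], W6, W7 -> (-18*s^3 - 23*s^2 + 30*s - 5)/(6*s^3 + 14*s^2 - 6*s - 14)
Step 5 - multiply [W1/(1-W1*(W2*W3))], ([W4/(1+W4*W5)]+W6+W7) (series) -> (-432*s^6 - 804*s^5 + 776*s^4 + 711*s^3 - 792*s^2 + 225*s - 20)/(96*s^6 + 176*s^5 - 94*s^4 + 6*s^3 - 198*s^2 - 182*s + 196)
Step 5 gives the overall T(s). Then T(0) = -20/196 = -5/49.

Hence the answer: -5/49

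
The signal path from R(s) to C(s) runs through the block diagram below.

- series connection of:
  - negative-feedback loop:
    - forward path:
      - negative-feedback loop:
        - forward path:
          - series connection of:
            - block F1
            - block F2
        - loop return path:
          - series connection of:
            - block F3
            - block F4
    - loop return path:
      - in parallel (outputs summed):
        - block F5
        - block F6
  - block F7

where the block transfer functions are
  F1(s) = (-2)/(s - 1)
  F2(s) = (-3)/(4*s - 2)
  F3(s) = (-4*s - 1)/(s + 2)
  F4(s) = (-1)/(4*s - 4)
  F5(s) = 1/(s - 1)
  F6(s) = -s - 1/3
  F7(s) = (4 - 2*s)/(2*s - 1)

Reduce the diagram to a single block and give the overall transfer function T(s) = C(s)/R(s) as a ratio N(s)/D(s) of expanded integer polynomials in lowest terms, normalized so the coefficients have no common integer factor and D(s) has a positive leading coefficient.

Answer: (-24*s^3 + 24*s^2 + 96*s - 96)/(16*s^5 - 40*s^4 - 64*s^3 + 184*s^2 - 18*s - 27)

Working:
Step 1 - combine F1, F2 in series: 3/(2*s^2 - 3*s + 1)
Step 2 - multiply F3, F4 (series): (4*s + 1)/(4*s^2 + 4*s - 8)
Step 3 - reduce the feedback loop with forward (F1*F2) and return (F3*F4): (12*s^2 + 12*s - 24)/(8*s^4 - 4*s^3 - 24*s^2 + 40*s - 5)
Step 4 - reduce the parallel group F5, F6: (-3*s^2 + 2*s + 4)/(3*s - 3)
Step 5 - close the feedback loop around [(F1*F2)/(1+(F1*F2)*(F3*F4))], (F5+F6): (12*s^2 + 12*s - 24)/(8*s^4 - 16*s^3 - 40*s^2 + 72*s + 27)
Step 6 - multiply [[(F1*F2)/(1+(F1*F2)*(F3*F4))]/(1+[(F1*F2)/(1+(F1*F2)*(F3*F4))]*(F5+F6))], F7 (series), which is the overall transfer function T(s) = C(s)/R(s) in lowest terms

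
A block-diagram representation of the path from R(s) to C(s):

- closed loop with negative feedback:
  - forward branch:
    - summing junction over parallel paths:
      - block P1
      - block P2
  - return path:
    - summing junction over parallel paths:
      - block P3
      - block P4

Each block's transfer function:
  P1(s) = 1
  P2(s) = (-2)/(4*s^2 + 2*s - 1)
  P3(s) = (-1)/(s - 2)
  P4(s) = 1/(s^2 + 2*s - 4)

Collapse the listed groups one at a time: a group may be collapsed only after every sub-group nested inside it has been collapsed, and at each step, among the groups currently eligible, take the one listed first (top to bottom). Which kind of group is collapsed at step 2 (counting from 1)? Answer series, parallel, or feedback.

Reducing step by step:

[1] combine P1, P2 in parallel
[2] add P3, P4 (parallel)
[3] feedback reduction of (P1+P2), (P3+P4)
So the answer for step 2 is parallel.

Answer: parallel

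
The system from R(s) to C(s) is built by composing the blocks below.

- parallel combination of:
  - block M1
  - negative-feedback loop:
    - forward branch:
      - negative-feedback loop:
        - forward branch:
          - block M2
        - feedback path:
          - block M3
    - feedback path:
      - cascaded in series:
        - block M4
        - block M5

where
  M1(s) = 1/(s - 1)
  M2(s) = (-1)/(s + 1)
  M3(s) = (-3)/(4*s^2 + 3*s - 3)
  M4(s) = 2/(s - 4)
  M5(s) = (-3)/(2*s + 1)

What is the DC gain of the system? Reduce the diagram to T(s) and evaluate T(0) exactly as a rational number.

Step 1. collapse the loop (M2 forward, M3 return); result (-4*s^2 - 3*s + 3)/(4*s^3 + 7*s^2)
Step 2. cascade M4, M5; result (-6)/(2*s^2 - 7*s - 4)
Step 3. reduce the feedback loop with forward [M2/(1+M2*M3)] and return (M4*M5); result (-8*s^4 + 22*s^3 + 43*s^2 - 9*s - 12)/(8*s^5 - 14*s^4 - 65*s^3 - 4*s^2 + 18*s - 18)
Step 4. reduce the parallel group M1, [[M2/(1+M2*M3)]/(1+[M2/(1+M2*M3)]*(M4*M5))]; result (16*s^4 - 44*s^3 - 56*s^2 + 15*s - 6)/(8*s^6 - 22*s^5 - 51*s^4 + 61*s^3 + 22*s^2 - 36*s + 18)
The step-4 result is T(s). Setting s = 0: T(0) = -6/18 = -1/3.

Therefore the answer is -1/3.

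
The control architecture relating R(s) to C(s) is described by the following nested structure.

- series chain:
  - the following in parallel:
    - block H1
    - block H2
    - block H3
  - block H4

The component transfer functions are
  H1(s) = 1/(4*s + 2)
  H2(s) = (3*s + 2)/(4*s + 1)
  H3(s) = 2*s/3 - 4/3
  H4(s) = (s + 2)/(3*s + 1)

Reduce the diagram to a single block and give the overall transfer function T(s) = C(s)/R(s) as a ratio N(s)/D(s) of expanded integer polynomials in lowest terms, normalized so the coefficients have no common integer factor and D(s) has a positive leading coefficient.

1. parallel reduction of H1, H2, H3: (32*s^3 - 4*s^2 + 10*s + 7)/(48*s^2 + 36*s + 6)
2. series reduction of (H1+H2+H3), H4: this yields T(s), and no further normalization is needed

Therefore the answer is (32*s^4 + 60*s^3 + 2*s^2 + 27*s + 14)/(144*s^3 + 156*s^2 + 54*s + 6).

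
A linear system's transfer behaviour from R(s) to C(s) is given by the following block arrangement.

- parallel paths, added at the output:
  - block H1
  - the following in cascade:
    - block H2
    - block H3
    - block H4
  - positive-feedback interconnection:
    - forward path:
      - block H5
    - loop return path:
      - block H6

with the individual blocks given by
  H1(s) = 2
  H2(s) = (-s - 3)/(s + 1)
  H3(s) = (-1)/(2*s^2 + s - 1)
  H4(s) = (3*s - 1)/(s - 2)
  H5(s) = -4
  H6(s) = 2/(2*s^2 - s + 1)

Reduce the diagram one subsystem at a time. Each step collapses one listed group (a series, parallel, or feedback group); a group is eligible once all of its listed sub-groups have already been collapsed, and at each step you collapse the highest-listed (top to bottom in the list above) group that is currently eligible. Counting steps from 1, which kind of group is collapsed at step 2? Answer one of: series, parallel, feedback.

Step 1. reduce the series chain H2, H3, H4
Step 2. feedback reduction of H5, H6
Step 3. combine H1, (H2*H3*H4), [H5/(1-H5*H6)] in parallel
So the answer for step 2 is feedback.

Therefore the answer is feedback.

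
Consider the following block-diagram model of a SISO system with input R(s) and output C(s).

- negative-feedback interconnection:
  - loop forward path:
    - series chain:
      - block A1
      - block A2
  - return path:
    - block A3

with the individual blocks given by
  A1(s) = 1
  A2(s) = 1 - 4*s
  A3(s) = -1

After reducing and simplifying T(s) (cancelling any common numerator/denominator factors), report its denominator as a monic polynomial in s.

1. cascade A1, A2 -> 1 - 4*s
2. reduce the feedback loop with forward (A1*A2) and return A3 -> (1 - 4*s)/(4*s)
Step 2 gives the fully reduced T(s), with no common factor left to cancel. The denominator's leading coefficient is 4, so divide each of its coefficients by 4 to get the monic form.

Final answer: s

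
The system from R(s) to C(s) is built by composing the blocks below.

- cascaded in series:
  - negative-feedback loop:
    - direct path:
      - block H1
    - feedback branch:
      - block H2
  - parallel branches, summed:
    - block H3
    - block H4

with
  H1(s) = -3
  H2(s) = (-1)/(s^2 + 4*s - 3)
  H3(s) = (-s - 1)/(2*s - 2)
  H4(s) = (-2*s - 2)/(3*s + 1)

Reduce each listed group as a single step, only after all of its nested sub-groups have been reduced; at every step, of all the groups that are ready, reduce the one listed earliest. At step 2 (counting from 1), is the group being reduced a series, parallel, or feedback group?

(1) reduce the feedback loop with forward H1 and return H2
(2) parallel reduction of H3, H4
(3) multiply [H1/(1+H1*H2)], (H3+H4) (series)
The group at step 2 is a parallel group.

Hence the answer: parallel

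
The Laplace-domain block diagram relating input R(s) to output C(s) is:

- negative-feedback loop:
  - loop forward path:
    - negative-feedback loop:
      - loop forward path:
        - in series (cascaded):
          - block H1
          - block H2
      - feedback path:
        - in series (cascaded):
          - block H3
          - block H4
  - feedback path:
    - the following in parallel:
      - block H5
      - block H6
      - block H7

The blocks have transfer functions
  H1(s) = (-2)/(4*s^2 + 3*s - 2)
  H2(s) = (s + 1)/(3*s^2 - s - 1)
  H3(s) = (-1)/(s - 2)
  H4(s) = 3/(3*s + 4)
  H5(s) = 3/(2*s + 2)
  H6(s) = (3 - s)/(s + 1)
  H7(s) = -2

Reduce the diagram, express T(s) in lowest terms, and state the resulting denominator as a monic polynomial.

[1] combine H1, H2 in series; result (-2*s - 2)/(12*s^4 + 5*s^3 - 13*s^2 - s + 2)
[2] cascade H3, H4; result (-3)/(3*s^2 - 2*s - 8)
[3] feedback reduction of (H1*H2), (H3*H4); result (-6*s^3 - 2*s^2 + 20*s + 16)/(36*s^6 - 9*s^5 - 145*s^4 - 17*s^3 + 112*s^2 + 10*s - 10)
[4] reduce the parallel group H5, H6, H7; result (5 - 6*s)/(2*s + 2)
[5] reduce the feedback loop with forward [(H1*H2)/(1+(H1*H2)*(H3*H4))] and return (H5+H6+H7); result (-6*s^3 - 2*s^2 + 20*s + 16)/(36*s^6 - 9*s^5 - 145*s^4 + s^3 + 85*s^2 - 28*s + 30)
Step 5 gives the fully reduced T(s), with no common factor left to cancel. The denominator's leading coefficient is 36, so divide each of its coefficients by 36 to get the monic form.

Hence the answer: s^6 - s^5/4 - 145*s^4/36 + s^3/36 + 85*s^2/36 - 7*s/9 + 5/6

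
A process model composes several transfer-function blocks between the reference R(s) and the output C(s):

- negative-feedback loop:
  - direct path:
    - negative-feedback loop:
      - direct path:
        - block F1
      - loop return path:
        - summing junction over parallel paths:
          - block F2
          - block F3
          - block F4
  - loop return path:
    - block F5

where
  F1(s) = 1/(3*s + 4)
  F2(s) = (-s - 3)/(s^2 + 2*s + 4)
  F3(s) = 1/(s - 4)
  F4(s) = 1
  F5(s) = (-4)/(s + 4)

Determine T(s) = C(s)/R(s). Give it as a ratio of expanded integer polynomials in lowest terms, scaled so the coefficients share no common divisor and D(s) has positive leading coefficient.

First reduce the diagram to T(s).

[1] combine F2, F3, F4 in parallel -> (s^3 - 2*s^2 - s)/(s^3 - 2*s^2 - 4*s - 16)
[2] apply the feedback formula to F1, (F2+F3+F4) -> (s^3 - 2*s^2 - 4*s - 16)/(3*s^4 - s^3 - 22*s^2 - 65*s - 64)
[3] close the feedback loop around [F1/(1+F1*(F2+F3+F4))], F5; the result is T(s) itself (integer coefficients, no common factor, positive leading denominator coefficient)

Answer: (s^4 + 2*s^3 - 12*s^2 - 32*s - 64)/(3*s^5 + 11*s^4 - 30*s^3 - 145*s^2 - 308*s - 192)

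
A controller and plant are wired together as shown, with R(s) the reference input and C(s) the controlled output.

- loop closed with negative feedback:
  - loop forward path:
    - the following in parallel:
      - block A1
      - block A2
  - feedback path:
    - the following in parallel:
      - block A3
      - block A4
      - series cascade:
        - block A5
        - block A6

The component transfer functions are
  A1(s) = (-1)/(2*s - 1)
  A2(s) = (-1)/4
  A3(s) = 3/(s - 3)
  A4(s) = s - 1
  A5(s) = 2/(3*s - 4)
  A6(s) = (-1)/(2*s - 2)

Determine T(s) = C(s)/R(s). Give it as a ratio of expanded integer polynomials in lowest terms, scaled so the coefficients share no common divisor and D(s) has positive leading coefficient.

Reducing step by step:

Step 1. reduce the parallel group A1, A2 = (-2*s - 3)/(8*s - 4)
Step 2. cascade A5, A6 = (-1)/(3*s^2 - 7*s + 4)
Step 3. add A3, A4, (A5*A6) (parallel) = (3*s^4 - 19*s^3 + 50*s^2 - 59*s + 27)/(3*s^3 - 16*s^2 + 25*s - 12)
Step 4. feedback reduction of (A1+A2), (A3+A4+(A5*A6)), which is the overall transfer function T(s) = C(s)/R(s) in lowest terms

Answer: (6*s^4 - 23*s^3 + 2*s^2 + 51*s - 36)/(6*s^5 - 53*s^4 + 183*s^3 - 232*s^2 + 73*s + 33)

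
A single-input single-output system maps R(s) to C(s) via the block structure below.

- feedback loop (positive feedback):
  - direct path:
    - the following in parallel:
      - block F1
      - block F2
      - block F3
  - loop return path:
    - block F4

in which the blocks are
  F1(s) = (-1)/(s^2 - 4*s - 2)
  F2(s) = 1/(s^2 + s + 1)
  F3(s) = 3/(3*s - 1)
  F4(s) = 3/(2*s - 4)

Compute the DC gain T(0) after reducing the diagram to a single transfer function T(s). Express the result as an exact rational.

Reducing step by step:

Step 1 - combine F1, F2, F3 in parallel, giving (3*s^4 - 9*s^3 - 30*s^2 - 22*s - 3)/(3*s^5 - 10*s^4 - 12*s^3 - 13*s^2 + 2)
Step 2 - close the feedback loop around (F1+F2+F3), F4, giving (6*s^5 - 30*s^4 - 24*s^3 + 76*s^2 + 82*s + 12)/(6*s^6 - 32*s^5 + 7*s^4 + 49*s^3 + 142*s^2 + 70*s + 1)
DC gain: substitute s = 0 into T(s) from step 2: T(0) = 12/1 = 12.

Answer: 12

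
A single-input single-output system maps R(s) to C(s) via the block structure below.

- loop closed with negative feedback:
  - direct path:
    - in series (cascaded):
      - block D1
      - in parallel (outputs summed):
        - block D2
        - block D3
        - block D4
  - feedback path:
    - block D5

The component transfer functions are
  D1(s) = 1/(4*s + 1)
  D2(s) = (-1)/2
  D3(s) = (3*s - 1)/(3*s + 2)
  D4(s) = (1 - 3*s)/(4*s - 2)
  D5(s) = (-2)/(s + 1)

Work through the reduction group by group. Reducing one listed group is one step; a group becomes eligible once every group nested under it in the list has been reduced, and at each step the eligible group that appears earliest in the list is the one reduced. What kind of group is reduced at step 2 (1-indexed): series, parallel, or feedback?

1. parallel reduction of D2, D3, D4
2. reduce the series chain D1, (D2+D3+D4)
3. feedback reduction of (D1*(D2+D3+D4)), D5
Step 2 collapses a series group.

Hence the answer: series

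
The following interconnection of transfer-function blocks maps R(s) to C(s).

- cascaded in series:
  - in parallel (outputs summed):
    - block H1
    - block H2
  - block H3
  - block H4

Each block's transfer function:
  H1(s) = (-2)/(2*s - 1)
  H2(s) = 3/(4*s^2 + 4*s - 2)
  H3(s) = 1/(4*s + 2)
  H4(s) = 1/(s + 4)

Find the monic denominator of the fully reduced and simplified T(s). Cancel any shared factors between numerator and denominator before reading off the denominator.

(1) combine H1, H2 in parallel, giving (-8*s^2 - 2*s + 1)/(8*s^3 + 4*s^2 - 8*s + 2)
(2) reduce the series chain (H1+H2), H3, H4, giving (1 - 4*s)/(16*s^4 + 72*s^3 + 16*s^2 - 60*s + 16)
Step 2 gives the fully reduced T(s), with no common factor left to cancel. The denominator's leading coefficient is 16, so divide each of its coefficients by 16 to get the monic form.

Therefore the answer is s^4 + 9*s^3/2 + s^2 - 15*s/4 + 1.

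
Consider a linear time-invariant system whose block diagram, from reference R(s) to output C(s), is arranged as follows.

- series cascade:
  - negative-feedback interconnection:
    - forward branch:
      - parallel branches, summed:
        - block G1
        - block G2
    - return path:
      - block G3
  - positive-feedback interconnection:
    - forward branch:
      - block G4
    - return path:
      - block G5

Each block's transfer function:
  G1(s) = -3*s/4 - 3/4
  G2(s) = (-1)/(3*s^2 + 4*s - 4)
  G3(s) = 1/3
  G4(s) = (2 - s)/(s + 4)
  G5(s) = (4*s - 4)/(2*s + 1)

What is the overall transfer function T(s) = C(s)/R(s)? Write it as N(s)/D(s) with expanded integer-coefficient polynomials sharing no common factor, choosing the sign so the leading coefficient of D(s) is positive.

The answer is (-18*s^5 - 15*s^4 + 81*s^3 + 58*s^2 - 24*s - 16)/(18*s^5 - 39*s^4 - 45*s^3 + 68*s^2 - 232*s + 160).

Reasoning:
[1] combine G1, G2 in parallel, giving (-9*s^3 - 21*s^2 + 8)/(12*s^2 + 16*s - 16)
[2] collapse the loop ((G1+G2) forward, G3 return), giving (27*s^3 + 63*s^2 - 24)/(9*s^3 - 15*s^2 - 48*s + 40)
[3] close the feedback loop around G4, G5, giving (-2*s^2 + 3*s + 2)/(6*s^2 - 3*s + 12)
[4] series reduction of [(G1+G2)/(1+(G1+G2)*G3)], [G4/(1-G4*G5)]; the result is T(s) itself (integer coefficients, no common factor, positive leading denominator coefficient)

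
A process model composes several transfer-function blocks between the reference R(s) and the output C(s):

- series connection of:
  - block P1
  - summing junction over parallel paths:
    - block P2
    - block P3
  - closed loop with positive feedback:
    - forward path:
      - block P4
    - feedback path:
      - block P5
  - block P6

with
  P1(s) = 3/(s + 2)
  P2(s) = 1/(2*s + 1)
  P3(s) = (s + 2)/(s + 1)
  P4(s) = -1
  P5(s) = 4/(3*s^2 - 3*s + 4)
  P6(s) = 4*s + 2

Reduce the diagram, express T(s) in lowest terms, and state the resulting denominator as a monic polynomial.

Answer: s^4 + 2*s^3 + 5*s^2/3 + 6*s + 16/3

Working:
Step 1 - add P2, P3 (parallel) = (2*s^2 + 6*s + 3)/(2*s^2 + 3*s + 1)
Step 2 - feedback reduction of P4, P5 = (-3*s^2 + 3*s - 4)/(3*s^2 - 3*s + 8)
Step 3 - combine P1, (P2+P3), [P4/(1-P4*P5)], P6 in series = (-36*s^4 - 72*s^3 + 6*s^2 - 90*s - 72)/(3*s^4 + 6*s^3 + 5*s^2 + 18*s + 16)
That last expression is T(s), already simplified. Scaling its denominator by 1/3 (the reciprocal of the leading coefficient) yields the monic denominator.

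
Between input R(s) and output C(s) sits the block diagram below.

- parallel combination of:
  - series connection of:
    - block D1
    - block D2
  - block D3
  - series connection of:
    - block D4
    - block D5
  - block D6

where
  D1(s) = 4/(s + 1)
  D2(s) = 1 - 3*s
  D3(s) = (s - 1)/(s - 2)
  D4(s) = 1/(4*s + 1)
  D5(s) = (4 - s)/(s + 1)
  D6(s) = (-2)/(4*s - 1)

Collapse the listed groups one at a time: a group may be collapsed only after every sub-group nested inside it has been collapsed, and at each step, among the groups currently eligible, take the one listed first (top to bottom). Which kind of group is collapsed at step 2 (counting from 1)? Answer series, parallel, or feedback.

Reducing step by step:

1. series reduction of D1, D2
2. multiply D4, D5 (series)
3. sum the parallel branches (D1*D2), D3, (D4*D5), D6
Step 2: series.

Answer: series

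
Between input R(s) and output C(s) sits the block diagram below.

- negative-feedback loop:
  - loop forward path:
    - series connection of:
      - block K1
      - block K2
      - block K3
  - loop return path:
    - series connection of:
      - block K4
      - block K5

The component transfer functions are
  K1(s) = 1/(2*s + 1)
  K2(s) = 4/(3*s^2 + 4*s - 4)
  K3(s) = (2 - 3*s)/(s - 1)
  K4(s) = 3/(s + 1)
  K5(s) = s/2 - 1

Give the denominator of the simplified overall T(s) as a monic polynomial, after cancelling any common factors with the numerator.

Step 1 - reduce the series chain K1, K2, K3 -> (-4)/(2*s^3 + 3*s^2 - 3*s - 2)
Step 2 - combine K4, K5 in series -> (3*s - 6)/(2*s + 2)
Step 3 - feedback reduction of (K1*K2*K3), (K4*K5) -> (-4*s - 4)/(2*s^4 + 5*s^3 - 11*s + 10)
No further cancellation is possible in the step-3 result, so that is T(s). Its denominator becomes monic after dividing by the leading coefficient 2.

Therefore the answer is s^4 + 5*s^3/2 - 11*s/2 + 5.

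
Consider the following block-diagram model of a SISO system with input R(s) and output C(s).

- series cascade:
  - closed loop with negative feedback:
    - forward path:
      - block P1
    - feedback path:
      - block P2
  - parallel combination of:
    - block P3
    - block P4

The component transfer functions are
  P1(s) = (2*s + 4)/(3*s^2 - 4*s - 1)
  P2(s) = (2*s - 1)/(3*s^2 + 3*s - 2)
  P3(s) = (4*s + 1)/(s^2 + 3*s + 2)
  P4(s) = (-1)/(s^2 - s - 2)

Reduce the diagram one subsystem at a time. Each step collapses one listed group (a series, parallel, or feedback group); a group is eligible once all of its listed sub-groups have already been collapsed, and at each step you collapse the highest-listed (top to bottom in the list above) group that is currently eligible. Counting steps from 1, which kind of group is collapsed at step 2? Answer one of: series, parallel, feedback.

Reducing step by step:

(1) apply the feedback formula to P1, P2
(2) sum the parallel branches P3, P4
(3) combine [P1/(1+P1*P2)], (P3+P4) in series
Step 2: parallel.

Answer: parallel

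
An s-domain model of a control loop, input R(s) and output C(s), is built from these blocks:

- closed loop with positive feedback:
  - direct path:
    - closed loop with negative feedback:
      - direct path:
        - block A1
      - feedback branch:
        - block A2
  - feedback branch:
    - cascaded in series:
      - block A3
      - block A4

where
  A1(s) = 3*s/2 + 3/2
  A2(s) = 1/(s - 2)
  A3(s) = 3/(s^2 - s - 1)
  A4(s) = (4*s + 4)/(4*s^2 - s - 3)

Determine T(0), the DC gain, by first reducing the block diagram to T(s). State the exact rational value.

First reduce the diagram to T(s).

Step 1. collapse the loop (A1 forward, A2 return) = (3*s^2 - 3*s - 6)/(5*s - 1)
Step 2. series reduction of A3, A4 = (12*s + 12)/(4*s^4 - 5*s^3 - 6*s^2 + 4*s + 3)
Step 3. apply the feedback formula to [A1/(1+A1*A2)], (A3*A4) = (12*s^6 - 27*s^5 - 27*s^4 + 60*s^3 + 33*s^2 - 33*s - 18)/(20*s^5 - 29*s^4 - 61*s^3 + 26*s^2 + 119*s + 69)
That last expression is T(s); at s = 0 only the constant terms survive, so T(0) = -18/69 = -6/23.

Answer: -6/23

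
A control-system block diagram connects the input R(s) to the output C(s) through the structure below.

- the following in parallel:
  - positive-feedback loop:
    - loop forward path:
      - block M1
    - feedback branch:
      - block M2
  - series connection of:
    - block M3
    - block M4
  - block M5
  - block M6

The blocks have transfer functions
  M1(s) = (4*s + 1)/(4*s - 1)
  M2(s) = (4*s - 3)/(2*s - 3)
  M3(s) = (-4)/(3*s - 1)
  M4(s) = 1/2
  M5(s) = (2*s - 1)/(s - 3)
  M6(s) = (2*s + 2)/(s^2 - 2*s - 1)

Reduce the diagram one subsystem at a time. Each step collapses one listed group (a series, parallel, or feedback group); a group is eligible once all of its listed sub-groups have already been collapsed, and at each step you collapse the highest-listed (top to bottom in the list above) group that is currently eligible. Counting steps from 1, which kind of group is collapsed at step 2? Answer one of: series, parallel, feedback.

[1] collapse the loop (M1 forward, M2 return)
[2] series reduction of M3, M4
[3] parallel reduction of [M1/(1-M1*M2)], (M3*M4), M5, M6
So the answer for step 2 is series.

Final answer: series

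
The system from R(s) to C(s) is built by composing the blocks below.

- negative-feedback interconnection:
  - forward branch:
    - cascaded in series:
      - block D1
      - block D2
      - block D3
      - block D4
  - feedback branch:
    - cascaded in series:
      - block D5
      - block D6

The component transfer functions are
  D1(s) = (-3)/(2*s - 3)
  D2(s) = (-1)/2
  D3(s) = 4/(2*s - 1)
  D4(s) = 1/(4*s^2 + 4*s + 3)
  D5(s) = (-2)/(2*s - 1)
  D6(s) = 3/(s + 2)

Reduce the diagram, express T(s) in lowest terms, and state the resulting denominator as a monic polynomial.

Answer: s^6 + s^5/2 - 3*s^4 - s^3/2 - s^2/16 + 51*s/32 - 27/16

Working:
Step 1. series reduction of D1, D2, D3, D4 -> 6/(16*s^4 - 16*s^3 - 8*s^2 - 12*s + 9)
Step 2. multiply D5, D6 (series) -> (-6)/(2*s^2 + 3*s - 2)
Step 3. reduce the feedback loop with forward (D1*D2*D3*D4) and return (D5*D6) -> (12*s^2 + 18*s - 12)/(32*s^6 + 16*s^5 - 96*s^4 - 16*s^3 - 2*s^2 + 51*s - 54)
That last expression is T(s), already simplified. Scaling its denominator by 1/32 (the reciprocal of the leading coefficient) yields the monic denominator.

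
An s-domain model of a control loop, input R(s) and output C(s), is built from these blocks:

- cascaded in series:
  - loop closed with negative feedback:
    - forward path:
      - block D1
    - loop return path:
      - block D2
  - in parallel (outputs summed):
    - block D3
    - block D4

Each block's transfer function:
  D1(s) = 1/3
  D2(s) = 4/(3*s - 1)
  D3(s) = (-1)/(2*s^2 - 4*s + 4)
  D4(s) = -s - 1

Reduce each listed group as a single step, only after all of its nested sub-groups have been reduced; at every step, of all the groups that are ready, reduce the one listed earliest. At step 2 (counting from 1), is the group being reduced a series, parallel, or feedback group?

Reducing step by step:

Step 1: apply the feedback formula to D1, D2
Step 2: add D3, D4 (parallel)
Step 3: reduce the series chain [D1/(1+D1*D2)], (D3+D4)
The group at step 2 is a parallel group.

Answer: parallel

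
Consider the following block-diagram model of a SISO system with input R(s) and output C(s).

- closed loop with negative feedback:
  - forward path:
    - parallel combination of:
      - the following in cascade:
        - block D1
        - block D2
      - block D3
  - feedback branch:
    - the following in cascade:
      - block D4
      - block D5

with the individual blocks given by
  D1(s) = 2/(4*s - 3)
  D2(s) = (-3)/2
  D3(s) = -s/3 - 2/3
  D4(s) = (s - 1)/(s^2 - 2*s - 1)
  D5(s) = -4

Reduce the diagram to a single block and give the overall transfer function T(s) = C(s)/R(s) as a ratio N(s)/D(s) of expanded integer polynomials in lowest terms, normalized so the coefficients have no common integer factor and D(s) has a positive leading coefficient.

Step 1: reduce the series chain D1, D2 -> (-3)/(4*s - 3)
Step 2: parallel reduction of (D1*D2), D3 -> (-4*s^2 - 5*s - 3)/(12*s - 9)
Step 3: series reduction of D4, D5 -> (4 - 4*s)/(s^2 - 2*s - 1)
Step 4: collapse the loop (((D1*D2)+D3) forward, (D4*D5) return), which is the overall transfer function T(s) = C(s)/R(s) in lowest terms

Hence the answer: (-4*s^4 + 3*s^3 + 11*s^2 + 11*s + 3)/(28*s^3 - 29*s^2 - 2*s - 3)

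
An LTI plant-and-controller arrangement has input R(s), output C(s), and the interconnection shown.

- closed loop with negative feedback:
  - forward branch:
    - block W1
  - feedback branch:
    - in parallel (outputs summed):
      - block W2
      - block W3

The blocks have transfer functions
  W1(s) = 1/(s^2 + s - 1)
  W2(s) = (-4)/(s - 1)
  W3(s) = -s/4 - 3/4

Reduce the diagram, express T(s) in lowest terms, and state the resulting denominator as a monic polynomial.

1. reduce the parallel group W2, W3; result (-s^2 - 2*s - 13)/(4*s - 4)
2. reduce the feedback loop with forward W1 and return (W2+W3); result (4*s - 4)/(4*s^3 - s^2 - 10*s - 9)
No further cancellation is possible in the step-2 result, so that is T(s). Its denominator becomes monic after dividing by the leading coefficient 4.

Answer: s^3 - s^2/4 - 5*s/2 - 9/4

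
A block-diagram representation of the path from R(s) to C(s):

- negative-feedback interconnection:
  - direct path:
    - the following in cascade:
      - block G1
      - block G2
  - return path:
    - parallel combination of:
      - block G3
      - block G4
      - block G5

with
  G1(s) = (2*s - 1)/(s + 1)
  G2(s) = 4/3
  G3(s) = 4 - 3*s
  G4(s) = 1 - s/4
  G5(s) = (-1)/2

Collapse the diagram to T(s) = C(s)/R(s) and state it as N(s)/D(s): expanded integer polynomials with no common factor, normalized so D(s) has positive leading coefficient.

Step 1. cascade G1, G2 gives (8*s - 4)/(3*s + 3)
Step 2. sum the parallel branches G3, G4, G5 gives 9/2 - 13*s/4
Step 3. feedback reduction of (G1*G2), (G3+G4+G5); the result is T(s) itself (integer coefficients, no common factor, positive leading denominator coefficient)

Answer: (4 - 8*s)/(26*s^2 - 52*s + 15)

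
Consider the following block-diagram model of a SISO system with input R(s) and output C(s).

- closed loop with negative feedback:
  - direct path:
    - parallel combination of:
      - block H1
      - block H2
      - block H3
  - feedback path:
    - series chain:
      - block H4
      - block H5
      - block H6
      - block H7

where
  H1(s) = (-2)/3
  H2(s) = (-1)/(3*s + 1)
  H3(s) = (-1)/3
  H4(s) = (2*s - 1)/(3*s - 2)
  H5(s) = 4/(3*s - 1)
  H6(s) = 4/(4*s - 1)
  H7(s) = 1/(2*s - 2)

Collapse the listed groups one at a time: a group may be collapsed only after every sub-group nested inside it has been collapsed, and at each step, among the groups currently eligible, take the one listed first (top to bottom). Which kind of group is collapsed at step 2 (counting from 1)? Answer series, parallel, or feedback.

Answer: series

Working:
(1) parallel reduction of H1, H2, H3
(2) combine H4, H5, H6, H7 in series
(3) apply the feedback formula to (H1+H2+H3), (H4*H5*H6*H7)
The group at step 2 is a series group.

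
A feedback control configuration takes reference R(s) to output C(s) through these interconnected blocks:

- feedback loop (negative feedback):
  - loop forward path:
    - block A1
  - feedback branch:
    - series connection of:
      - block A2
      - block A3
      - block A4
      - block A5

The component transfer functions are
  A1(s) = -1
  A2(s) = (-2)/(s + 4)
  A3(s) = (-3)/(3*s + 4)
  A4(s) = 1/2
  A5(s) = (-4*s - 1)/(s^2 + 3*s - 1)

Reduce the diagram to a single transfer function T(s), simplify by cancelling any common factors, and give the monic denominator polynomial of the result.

Step 1 - cascade A2, A3, A4, A5: (-12*s - 3)/(3*s^4 + 25*s^3 + 61*s^2 + 32*s - 16)
Step 2 - close the feedback loop around A1, (A2*A3*A4*A5): (-3*s^4 - 25*s^3 - 61*s^2 - 32*s + 16)/(3*s^4 + 25*s^3 + 61*s^2 + 44*s - 13)
T(s) is the step-2 result (common factors already cancelled). Leading coefficient of the denominator: 3. Divide through by 3 for the monic polynomial.

Final answer: s^4 + 25*s^3/3 + 61*s^2/3 + 44*s/3 - 13/3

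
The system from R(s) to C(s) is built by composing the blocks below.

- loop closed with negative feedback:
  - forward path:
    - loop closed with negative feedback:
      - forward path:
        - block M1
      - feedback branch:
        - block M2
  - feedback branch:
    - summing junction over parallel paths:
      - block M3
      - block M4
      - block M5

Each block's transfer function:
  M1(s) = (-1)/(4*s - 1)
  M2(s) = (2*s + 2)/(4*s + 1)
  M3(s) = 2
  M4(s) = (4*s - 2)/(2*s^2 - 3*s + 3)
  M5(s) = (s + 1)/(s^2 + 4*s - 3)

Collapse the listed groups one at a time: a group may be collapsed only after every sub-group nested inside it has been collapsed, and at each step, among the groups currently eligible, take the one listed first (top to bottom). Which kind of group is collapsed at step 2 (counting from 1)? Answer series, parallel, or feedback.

Reducing step by step:

(1) reduce the feedback loop with forward M1 and return M2
(2) add M3, M4, M5 (parallel)
(3) apply the feedback formula to [M1/(1+M1*M2)], (M3+M4+M5)
The group at step 2 is a parallel group.

Answer: parallel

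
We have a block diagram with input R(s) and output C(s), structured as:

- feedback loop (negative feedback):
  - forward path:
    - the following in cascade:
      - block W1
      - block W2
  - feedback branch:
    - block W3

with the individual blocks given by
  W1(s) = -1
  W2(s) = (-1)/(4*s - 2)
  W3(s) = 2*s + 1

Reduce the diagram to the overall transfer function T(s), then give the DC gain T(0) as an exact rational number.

Answer: -1

Working:
1. series reduction of W1, W2 = 1/(4*s - 2)
2. reduce the feedback loop with forward (W1*W2) and return W3 = 1/(6*s - 1)
Step 2 gives the overall T(s). Then T(0) = 1/(-1) = -1.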